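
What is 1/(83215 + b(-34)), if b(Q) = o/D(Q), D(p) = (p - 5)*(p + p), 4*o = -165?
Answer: 3536/294248185 ≈ 1.2017e-5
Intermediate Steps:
o = -165/4 (o = (¼)*(-165) = -165/4 ≈ -41.250)
D(p) = 2*p*(-5 + p) (D(p) = (-5 + p)*(2*p) = 2*p*(-5 + p))
b(Q) = -165/(8*Q*(-5 + Q)) (b(Q) = -165*1/(2*Q*(-5 + Q))/4 = -165/(8*Q*(-5 + Q)))
1/(83215 + b(-34)) = 1/(83215 - 165/8/(-34*(-5 - 34))) = 1/(83215 - 165/8*(-1/34)/(-39)) = 1/(83215 - 165/8*(-1/34)*(-1/39)) = 1/(83215 - 55/3536) = 1/(294248185/3536) = 3536/294248185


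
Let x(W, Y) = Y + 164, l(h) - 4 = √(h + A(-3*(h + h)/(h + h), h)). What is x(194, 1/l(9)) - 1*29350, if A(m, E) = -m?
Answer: -29185 - √3/2 ≈ -29186.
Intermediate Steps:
l(h) = 4 + √(3 + h) (l(h) = 4 + √(h - (-3)*(h + h)/(h + h)) = 4 + √(h - (-3)*(2*h)/((2*h))) = 4 + √(h - (-3)*(2*h)*(1/(2*h))) = 4 + √(h - (-3)) = 4 + √(h - 1*(-3)) = 4 + √(h + 3) = 4 + √(3 + h))
x(W, Y) = 164 + Y
x(194, 1/l(9)) - 1*29350 = (164 + 1/(4 + √(3 + 9))) - 1*29350 = (164 + 1/(4 + √12)) - 29350 = (164 + 1/(4 + 2*√3)) - 29350 = -29186 + 1/(4 + 2*√3)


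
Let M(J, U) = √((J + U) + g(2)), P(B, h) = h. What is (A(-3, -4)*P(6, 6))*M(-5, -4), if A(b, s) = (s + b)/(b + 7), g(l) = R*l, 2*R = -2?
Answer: -21*I*√11/2 ≈ -34.825*I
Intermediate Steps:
R = -1 (R = (½)*(-2) = -1)
g(l) = -l
A(b, s) = (b + s)/(7 + b)
M(J, U) = √(-2 + J + U) (M(J, U) = √((J + U) - 1*2) = √((J + U) - 2) = √(-2 + J + U))
(A(-3, -4)*P(6, 6))*M(-5, -4) = (((-3 - 4)/(7 - 3))*6)*√(-2 - 5 - 4) = ((-7/4)*6)*√(-11) = (((¼)*(-7))*6)*(I*√11) = (-7/4*6)*(I*√11) = -21*I*√11/2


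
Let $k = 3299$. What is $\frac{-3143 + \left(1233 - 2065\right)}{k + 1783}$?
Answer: $- \frac{1325}{1694} \approx -0.78217$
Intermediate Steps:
$\frac{-3143 + \left(1233 - 2065\right)}{k + 1783} = \frac{-3143 + \left(1233 - 2065\right)}{3299 + 1783} = \frac{-3143 - 832}{5082} = \left(-3975\right) \frac{1}{5082} = - \frac{1325}{1694}$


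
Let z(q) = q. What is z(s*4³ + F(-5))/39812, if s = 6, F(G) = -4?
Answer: 95/9953 ≈ 0.0095449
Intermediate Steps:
z(s*4³ + F(-5))/39812 = (6*4³ - 4)/39812 = (6*64 - 4)*(1/39812) = (384 - 4)*(1/39812) = 380*(1/39812) = 95/9953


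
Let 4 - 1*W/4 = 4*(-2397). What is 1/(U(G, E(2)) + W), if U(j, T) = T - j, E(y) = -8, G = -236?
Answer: 1/38596 ≈ 2.5909e-5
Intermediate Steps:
W = 38368 (W = 16 - 16*(-2397) = 16 - 4*(-9588) = 16 + 38352 = 38368)
1/(U(G, E(2)) + W) = 1/((-8 - 1*(-236)) + 38368) = 1/((-8 + 236) + 38368) = 1/(228 + 38368) = 1/38596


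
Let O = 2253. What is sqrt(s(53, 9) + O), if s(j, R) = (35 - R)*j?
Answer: sqrt(3631) ≈ 60.258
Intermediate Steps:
s(j, R) = j*(35 - R)
sqrt(s(53, 9) + O) = sqrt(53*(35 - 1*9) + 2253) = sqrt(53*(35 - 9) + 2253) = sqrt(53*26 + 2253) = sqrt(1378 + 2253) = sqrt(3631)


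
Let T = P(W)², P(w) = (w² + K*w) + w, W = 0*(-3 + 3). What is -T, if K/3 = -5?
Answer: 0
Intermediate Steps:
K = -15 (K = 3*(-5) = -15)
W = 0 (W = 0*0 = 0)
P(w) = w² - 14*w (P(w) = (w² - 15*w) + w = w² - 14*w)
T = 0 (T = (0*(-14 + 0))² = (0*(-14))² = 0² = 0)
-T = -1*0 = 0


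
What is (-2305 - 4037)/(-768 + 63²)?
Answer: -2114/1067 ≈ -1.9813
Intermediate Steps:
(-2305 - 4037)/(-768 + 63²) = -6342/(-768 + 3969) = -6342/3201 = -6342*1/3201 = -2114/1067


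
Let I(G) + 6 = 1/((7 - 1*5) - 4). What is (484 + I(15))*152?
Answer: 72580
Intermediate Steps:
I(G) = -13/2 (I(G) = -6 + 1/((7 - 1*5) - 4) = -6 + 1/((7 - 5) - 4) = -6 + 1/(2 - 4) = -6 + 1/(-2) = -6 - ½ = -13/2)
(484 + I(15))*152 = (484 - 13/2)*152 = (955/2)*152 = 72580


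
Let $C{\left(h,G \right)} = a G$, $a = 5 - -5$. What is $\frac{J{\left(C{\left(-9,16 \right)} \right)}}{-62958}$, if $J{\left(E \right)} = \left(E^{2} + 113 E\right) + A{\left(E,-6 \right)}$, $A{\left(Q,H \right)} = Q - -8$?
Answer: $- \frac{1044}{1499} \approx -0.69646$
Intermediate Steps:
$a = 10$ ($a = 5 + 5 = 10$)
$A{\left(Q,H \right)} = 8 + Q$ ($A{\left(Q,H \right)} = Q + 8 = 8 + Q$)
$C{\left(h,G \right)} = 10 G$
$J{\left(E \right)} = 8 + E^{2} + 114 E$ ($J{\left(E \right)} = \left(E^{2} + 113 E\right) + \left(8 + E\right) = 8 + E^{2} + 114 E$)
$\frac{J{\left(C{\left(-9,16 \right)} \right)}}{-62958} = \frac{8 + \left(10 \cdot 16\right)^{2} + 114 \cdot 10 \cdot 16}{-62958} = \left(8 + 160^{2} + 114 \cdot 160\right) \left(- \frac{1}{62958}\right) = \left(8 + 25600 + 18240\right) \left(- \frac{1}{62958}\right) = 43848 \left(- \frac{1}{62958}\right) = - \frac{1044}{1499}$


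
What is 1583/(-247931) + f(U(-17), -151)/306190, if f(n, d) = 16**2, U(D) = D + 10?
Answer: -210614217/37956996445 ≈ -0.0055488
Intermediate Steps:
U(D) = 10 + D
f(n, d) = 256
1583/(-247931) + f(U(-17), -151)/306190 = 1583/(-247931) + 256/306190 = 1583*(-1/247931) + 256*(1/306190) = -1583/247931 + 128/153095 = -210614217/37956996445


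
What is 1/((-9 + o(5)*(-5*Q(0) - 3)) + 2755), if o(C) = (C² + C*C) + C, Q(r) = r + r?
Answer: 1/2581 ≈ 0.00038745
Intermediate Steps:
Q(r) = 2*r
o(C) = C + 2*C² (o(C) = (C² + C²) + C = 2*C² + C = C + 2*C²)
1/((-9 + o(5)*(-5*Q(0) - 3)) + 2755) = 1/((-9 + (5*(1 + 2*5))*(-10*0 - 3)) + 2755) = 1/((-9 + (5*(1 + 10))*(-5*0 - 3)) + 2755) = 1/((-9 + (5*11)*(0 - 3)) + 2755) = 1/((-9 + 55*(-3)) + 2755) = 1/((-9 - 165) + 2755) = 1/(-174 + 2755) = 1/2581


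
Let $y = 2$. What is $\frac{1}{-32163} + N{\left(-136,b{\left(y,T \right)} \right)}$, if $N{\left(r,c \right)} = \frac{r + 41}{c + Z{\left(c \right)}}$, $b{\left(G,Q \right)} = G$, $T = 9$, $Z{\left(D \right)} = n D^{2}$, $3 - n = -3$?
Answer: $- \frac{3055511}{836238} \approx -3.6539$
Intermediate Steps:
$n = 6$ ($n = 3 - -3 = 3 + 3 = 6$)
$Z{\left(D \right)} = 6 D^{2}$
$N{\left(r,c \right)} = \frac{41 + r}{c + 6 c^{2}}$ ($N{\left(r,c \right)} = \frac{r + 41}{c + 6 c^{2}} = \frac{41 + r}{c + 6 c^{2}}$)
$\frac{1}{-32163} + N{\left(-136,b{\left(y,T \right)} \right)} = \frac{1}{-32163} + \frac{41 - 136}{2 \left(1 + 6 \cdot 2\right)} = - \frac{1}{32163} + \frac{1}{2} \frac{1}{1 + 12} \left(-95\right) = - \frac{1}{32163} + \frac{1}{2} \cdot \frac{1}{13} \left(-95\right) = - \frac{1}{32163} - \frac{95}{26} = - \frac{3055511}{836238}$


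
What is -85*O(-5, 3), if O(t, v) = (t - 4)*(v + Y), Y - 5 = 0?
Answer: 6120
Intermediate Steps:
Y = 5 (Y = 5 + 0 = 5)
O(t, v) = (-4 + t)*(5 + v) (O(t, v) = (t - 4)*(v + 5) = (-4 + t)*(5 + v))
-85*O(-5, 3) = -85*(-20 - 4*3 + 5*(-5) - 5*3) = -85*(-20 - 12 - 25 - 15) = -85*(-72) = 6120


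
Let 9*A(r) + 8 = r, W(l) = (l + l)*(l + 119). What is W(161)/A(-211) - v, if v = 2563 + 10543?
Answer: -1227218/73 ≈ -16811.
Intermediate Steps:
v = 13106
W(l) = 2*l*(119 + l) (W(l) = (2*l)*(119 + l) = 2*l*(119 + l))
A(r) = -8/9 + r/9
W(161)/A(-211) - v = (2*161*(119 + 161))/(-8/9 + (⅑)*(-211)) - 1*13106 = (2*161*280)/(-8/9 - 211/9) - 13106 = 90160/(-73/3) - 13106 = 90160*(-3/73) - 13106 = -270480/73 - 13106 = -1227218/73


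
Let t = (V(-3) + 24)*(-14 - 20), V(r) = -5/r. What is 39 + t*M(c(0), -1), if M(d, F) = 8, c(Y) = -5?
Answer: -20827/3 ≈ -6942.3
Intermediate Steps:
t = -2618/3 (t = (-5/(-3) + 24)*(-14 - 20) = (-5*(-⅓) + 24)*(-34) = (5/3 + 24)*(-34) = (77/3)*(-34) = -2618/3 ≈ -872.67)
39 + t*M(c(0), -1) = 39 - 2618/3*8 = 39 - 20944/3 = -20827/3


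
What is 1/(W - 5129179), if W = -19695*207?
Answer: -1/9206044 ≈ -1.0862e-7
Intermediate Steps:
W = -4076865
1/(W - 5129179) = 1/(-4076865 - 5129179) = 1/(-9206044) = -1/9206044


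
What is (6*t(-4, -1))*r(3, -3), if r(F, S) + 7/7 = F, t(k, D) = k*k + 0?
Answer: 192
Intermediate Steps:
t(k, D) = k² (t(k, D) = k² + 0 = k²)
r(F, S) = -1 + F
(6*t(-4, -1))*r(3, -3) = (6*(-4)²)*(-1 + 3) = (6*16)*2 = 96*2 = 192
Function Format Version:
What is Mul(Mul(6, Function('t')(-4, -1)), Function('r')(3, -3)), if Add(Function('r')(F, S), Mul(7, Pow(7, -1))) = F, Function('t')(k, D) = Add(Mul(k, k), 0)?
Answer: 192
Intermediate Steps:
Function('t')(k, D) = Pow(k, 2) (Function('t')(k, D) = Add(Pow(k, 2), 0) = Pow(k, 2))
Function('r')(F, S) = Add(-1, F)
Mul(Mul(6, Function('t')(-4, -1)), Function('r')(3, -3)) = Mul(Mul(6, Pow(-4, 2)), Add(-1, 3)) = Mul(Mul(6, 16), 2) = Mul(96, 2) = 192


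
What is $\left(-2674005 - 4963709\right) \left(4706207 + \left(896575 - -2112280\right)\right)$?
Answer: $-58925437048268$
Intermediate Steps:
$\left(-2674005 - 4963709\right) \left(4706207 + \left(896575 - -2112280\right)\right) = - 7637714 \left(4706207 + \left(896575 + 2112280\right)\right) = - 7637714 \left(4706207 + 3008855\right) = \left(-7637714\right) 7715062 = -58925437048268$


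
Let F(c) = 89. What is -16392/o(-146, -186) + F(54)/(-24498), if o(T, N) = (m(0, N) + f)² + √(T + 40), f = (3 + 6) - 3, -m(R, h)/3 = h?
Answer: (-89*√106 + 429881760*I)/(24498*(√106 - 318096*I)) ≈ -0.055165 + 1.6679e-6*I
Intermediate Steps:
m(R, h) = -3*h
f = 6 (f = 9 - 3 = 6)
o(T, N) = (6 - 3*N)² + √(40 + T) (o(T, N) = (-3*N + 6)² + √(T + 40) = (6 - 3*N)² + √(40 + T))
-16392/o(-146, -186) + F(54)/(-24498) = -16392/(√(40 - 146) + 9*(-2 - 186)²) + 89/(-24498) = -16392/(√(-106) + 9*(-188)²) + 89*(-1/24498) = -16392/(I*√106 + 9*35344) - 89/24498 = -16392/(I*√106 + 318096) - 89/24498 = -16392/(318096 + I*√106) - 89/24498 = -89/24498 - 16392/(318096 + I*√106)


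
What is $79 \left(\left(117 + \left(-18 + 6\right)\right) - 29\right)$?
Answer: $6004$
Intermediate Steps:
$79 \left(\left(117 + \left(-18 + 6\right)\right) - 29\right) = 79 \left(\left(117 - 12\right) - 29\right) = 79 \left(105 - 29\right) = 79 \cdot 76 = 6004$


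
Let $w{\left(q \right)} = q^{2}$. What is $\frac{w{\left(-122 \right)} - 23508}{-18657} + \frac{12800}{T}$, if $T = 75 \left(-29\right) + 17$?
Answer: $- \frac{110099504}{20130903} \approx -5.4692$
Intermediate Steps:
$T = -2158$ ($T = -2175 + 17 = -2158$)
$\frac{w{\left(-122 \right)} - 23508}{-18657} + \frac{12800}{T} = \frac{\left(-122\right)^{2} - 23508}{-18657} + \frac{12800}{-2158} = \left(14884 - 23508\right) \left(- \frac{1}{18657}\right) + 12800 \left(- \frac{1}{2158}\right) = \left(-8624\right) \left(- \frac{1}{18657}\right) - \frac{6400}{1079} = \frac{8624}{18657} - \frac{6400}{1079} = - \frac{110099504}{20130903}$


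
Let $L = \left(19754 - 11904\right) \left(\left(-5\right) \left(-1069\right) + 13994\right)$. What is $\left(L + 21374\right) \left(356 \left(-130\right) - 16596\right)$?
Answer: $-9546621779024$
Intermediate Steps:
$L = 151811150$ ($L = 7850 \left(5345 + 13994\right) = 7850 \cdot 19339 = 151811150$)
$\left(L + 21374\right) \left(356 \left(-130\right) - 16596\right) = \left(151811150 + 21374\right) \left(356 \left(-130\right) - 16596\right) = 151832524 \left(-46280 - 16596\right) = 151832524 \left(-62876\right) = -9546621779024$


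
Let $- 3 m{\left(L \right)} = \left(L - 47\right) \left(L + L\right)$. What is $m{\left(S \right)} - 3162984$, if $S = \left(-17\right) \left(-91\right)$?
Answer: $-4709984$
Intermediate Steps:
$S = 1547$
$m{\left(L \right)} = - \frac{2 L \left(-47 + L\right)}{3}$ ($m{\left(L \right)} = - \frac{\left(L - 47\right) \left(L + L\right)}{3} = - \frac{\left(-47 + L\right) 2 L}{3} = - \frac{2 L \left(-47 + L\right)}{3}$)
$m{\left(S \right)} - 3162984 = \frac{2}{3} \cdot 1547 \left(47 - 1547\right) - 3162984 = \frac{2}{3} \cdot 1547 \left(-1500\right) - 3162984 = -1547000 - 3162984 = -4709984$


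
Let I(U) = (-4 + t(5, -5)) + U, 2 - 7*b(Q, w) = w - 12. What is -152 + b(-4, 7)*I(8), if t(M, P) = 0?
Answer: -148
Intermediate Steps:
b(Q, w) = 2 - w/7 (b(Q, w) = 2/7 - (w - 12)/7 = 2/7 - (-12 + w)/7 = 2/7 + (12/7 - w/7) = 2 - w/7)
I(U) = -4 + U (I(U) = (-4 + 0) + U = -4 + U)
-152 + b(-4, 7)*I(8) = -152 + (2 - ⅐*7)*(-4 + 8) = -152 + (2 - 1)*4 = -152 + 1*4 = -152 + 4 = -148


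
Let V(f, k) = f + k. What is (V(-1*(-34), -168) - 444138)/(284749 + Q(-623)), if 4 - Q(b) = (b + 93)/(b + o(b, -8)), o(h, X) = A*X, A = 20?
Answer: -347864976/222961069 ≈ -1.5602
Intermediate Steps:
o(h, X) = 20*X
Q(b) = 4 - (93 + b)/(-160 + b) (Q(b) = 4 - (b + 93)/(b + 20*(-8)) = 4 - (93 + b)/(b - 160) = 4 - (93 + b)/(-160 + b))
(V(-1*(-34), -168) - 444138)/(284749 + Q(-623)) = ((-1*(-34) - 168) - 444138)/(284749 + (-733 + 3*(-623))/(-160 - 623)) = ((34 - 168) - 444138)/(284749 + (-733 - 1869)/(-783)) = (-134 - 444138)/(284749 - 1/783*(-2602)) = -444272/(284749 + 2602/783) = -444272/222961069/783 = -444272*783/222961069 = -347864976/222961069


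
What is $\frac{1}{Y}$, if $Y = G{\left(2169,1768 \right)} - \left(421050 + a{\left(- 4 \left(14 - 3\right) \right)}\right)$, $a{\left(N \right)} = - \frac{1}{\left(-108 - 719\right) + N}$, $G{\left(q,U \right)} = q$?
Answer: $- \frac{871}{364845352} \approx -2.3873 \cdot 10^{-6}$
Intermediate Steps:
$a{\left(N \right)} = - \frac{1}{-827 + N}$ ($a{\left(N \right)} = - \frac{1}{\left(-108 - 719\right) + N} = - \frac{1}{-827 + N}$)
$Y = - \frac{364845352}{871}$ ($Y = 2169 - \left(421050 - \frac{1}{-827 - 4 \left(14 - 3\right)}\right) = 2169 - \left(421050 - \frac{1}{-827 - 44}\right) = 2169 - \left(421050 - \frac{1}{-871}\right) = 2169 - \left(421050 - - \frac{1}{871}\right) = 2169 - \frac{366734551}{871} = - \frac{364845352}{871} \approx -4.1888 \cdot 10^{5}$)
$\frac{1}{Y} = \frac{1}{- \frac{364845352}{871}} = - \frac{871}{364845352}$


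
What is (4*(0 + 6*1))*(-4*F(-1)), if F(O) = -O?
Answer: -96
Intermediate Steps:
(4*(0 + 6*1))*(-4*F(-1)) = (4*(0 + 6*1))*(-(-4)*(-1)) = (4*(0 + 6))*(-4*1) = (4*6)*(-4) = 24*(-4) = -96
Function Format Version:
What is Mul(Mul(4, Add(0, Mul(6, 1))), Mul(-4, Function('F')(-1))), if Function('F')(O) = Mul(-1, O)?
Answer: -96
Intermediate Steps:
Mul(Mul(4, Add(0, Mul(6, 1))), Mul(-4, Function('F')(-1))) = Mul(Mul(4, Add(0, Mul(6, 1))), Mul(-4, Mul(-1, -1))) = Mul(Mul(4, Add(0, 6)), Mul(-4, 1)) = Mul(Mul(4, 6), -4) = Mul(24, -4) = -96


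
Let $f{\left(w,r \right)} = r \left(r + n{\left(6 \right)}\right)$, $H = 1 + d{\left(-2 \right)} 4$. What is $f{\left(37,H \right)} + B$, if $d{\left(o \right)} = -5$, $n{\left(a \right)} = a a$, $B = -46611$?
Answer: $-46934$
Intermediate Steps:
$n{\left(a \right)} = a^{2}$
$H = -19$ ($H = 1 - 20 = -19$)
$f{\left(w,r \right)} = r \left(36 + r\right)$ ($f{\left(w,r \right)} = r \left(r + 6^{2}\right) = r \left(r + 36\right) = r \left(36 + r\right)$)
$f{\left(37,H \right)} + B = - 19 \left(36 - 19\right) - 46611 = \left(-19\right) 17 - 46611 = -323 - 46611 = -46934$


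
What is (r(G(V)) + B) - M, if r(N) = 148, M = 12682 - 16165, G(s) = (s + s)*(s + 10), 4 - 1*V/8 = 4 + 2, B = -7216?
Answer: -3585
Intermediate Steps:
V = -16 (V = 32 - 8*(4 + 2) = 32 - 8*6 = 32 - 48 = -16)
G(s) = 2*s*(10 + s) (G(s) = (2*s)*(10 + s) = 2*s*(10 + s))
M = -3483
(r(G(V)) + B) - M = (148 - 7216) - 1*(-3483) = -7068 + 3483 = -3585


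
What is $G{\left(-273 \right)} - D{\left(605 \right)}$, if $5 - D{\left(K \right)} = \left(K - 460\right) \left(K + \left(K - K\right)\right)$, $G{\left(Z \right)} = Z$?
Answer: $87447$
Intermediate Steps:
$D{\left(K \right)} = 5 - K \left(-460 + K\right)$ ($D{\left(K \right)} = 5 - \left(K - 460\right) \left(K + \left(K - K\right)\right) = 5 - \left(-460 + K\right) \left(K + 0\right) = 5 - \left(-460 + K\right) K = 5 - K \left(-460 + K\right)$)
$G{\left(-273 \right)} - D{\left(605 \right)} = -273 - \left(5 - 605^{2} + 460 \cdot 605\right) = -273 - \left(5 - 366025 + 278300\right) = -273 - -87720 = -273 + 87720 = 87447$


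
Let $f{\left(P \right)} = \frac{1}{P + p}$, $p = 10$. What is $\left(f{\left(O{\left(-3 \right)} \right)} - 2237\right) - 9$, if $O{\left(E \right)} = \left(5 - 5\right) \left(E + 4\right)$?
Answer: $- \frac{22459}{10} \approx -2245.9$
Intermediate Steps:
$O{\left(E \right)} = 0$ ($O{\left(E \right)} = 0 \left(4 + E\right) = 0$)
$f{\left(P \right)} = \frac{1}{10 + P}$ ($f{\left(P \right)} = \frac{1}{P + 10} = \frac{1}{10 + P}$)
$\left(f{\left(O{\left(-3 \right)} \right)} - 2237\right) - 9 = \left(\frac{1}{10 + 0} - 2237\right) - 9 = \left(\frac{1}{10} - 2237\right) - 9 = - \frac{22369}{10} - 9 = - \frac{22459}{10}$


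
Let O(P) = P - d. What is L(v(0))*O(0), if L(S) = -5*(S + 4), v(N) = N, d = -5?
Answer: -100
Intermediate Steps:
O(P) = 5 + P (O(P) = P - 1*(-5) = P + 5 = 5 + P)
L(S) = -20 - 5*S (L(S) = -5*(4 + S) = -20 - 5*S)
L(v(0))*O(0) = (-20 - 5*0)*(5 + 0) = (-20 + 0)*5 = -20*5 = -100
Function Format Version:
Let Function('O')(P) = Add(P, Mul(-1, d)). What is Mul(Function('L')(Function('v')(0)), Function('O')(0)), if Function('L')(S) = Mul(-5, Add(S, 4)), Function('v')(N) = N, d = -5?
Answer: -100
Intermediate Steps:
Function('O')(P) = Add(5, P) (Function('O')(P) = Add(P, Mul(-1, -5)) = Add(P, 5) = Add(5, P))
Function('L')(S) = Add(-20, Mul(-5, S)) (Function('L')(S) = Mul(-5, Add(4, S)) = Add(-20, Mul(-5, S)))
Mul(Function('L')(Function('v')(0)), Function('O')(0)) = Mul(Add(-20, Mul(-5, 0)), Add(5, 0)) = Mul(Add(-20, 0), 5) = Mul(-20, 5) = -100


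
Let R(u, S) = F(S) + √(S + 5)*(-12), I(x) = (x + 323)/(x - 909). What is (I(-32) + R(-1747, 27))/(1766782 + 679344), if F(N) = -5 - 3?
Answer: -7819/2301804566 - 24*√2/1223063 ≈ -3.1148e-5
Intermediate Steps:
F(N) = -8
I(x) = (323 + x)/(-909 + x)
R(u, S) = -8 - 12*√(5 + S) (R(u, S) = -8 + √(S + 5)*(-12) = -8 + √(5 + S)*(-12) = -8 - 12*√(5 + S))
(I(-32) + R(-1747, 27))/(1766782 + 679344) = ((323 - 32)/(-909 - 32) + (-8 - 12*√(5 + 27)))/(1766782 + 679344) = (291/(-941) + (-8 - 48*√2))/2446126 = (-1/941*291 + (-8 - 48*√2))*(1/2446126) = (-291/941 + (-8 - 48*√2))*(1/2446126) = (-7819/941 - 48*√2)*(1/2446126) = -7819/2301804566 - 24*√2/1223063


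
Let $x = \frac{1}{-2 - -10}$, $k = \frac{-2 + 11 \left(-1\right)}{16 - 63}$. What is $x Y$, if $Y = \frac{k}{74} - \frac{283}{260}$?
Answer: $- \frac{490447}{3617120} \approx -0.13559$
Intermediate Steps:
$k = \frac{13}{47}$ ($k = \frac{-2 - 11}{-47} = \left(-13\right) \left(- \frac{1}{47}\right) = \frac{13}{47} \approx 0.2766$)
$x = \frac{1}{8}$ ($x = \frac{1}{-2 + 10} = \frac{1}{8} \approx 0.125$)
$Y = - \frac{490447}{452140}$ ($Y = \frac{13}{47 \cdot 74} - \frac{283}{260} = \frac{13}{47} \cdot \frac{1}{74} - \frac{283}{260} = \frac{13}{3478} - \frac{283}{260} = - \frac{490447}{452140} \approx -1.0847$)
$x Y = \frac{1}{8} \left(- \frac{490447}{452140}\right) = - \frac{490447}{3617120}$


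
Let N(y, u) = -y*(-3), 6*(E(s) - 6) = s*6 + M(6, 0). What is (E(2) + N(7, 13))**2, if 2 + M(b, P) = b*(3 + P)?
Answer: 9025/9 ≈ 1002.8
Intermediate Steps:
M(b, P) = -2 + b*(3 + P)
E(s) = 26/3 + s (E(s) = 6 + (s*6 + (-2 + 3*6 + 0*6))/6 = 6 + (6*s + (-2 + 18 + 0))/6 = 6 + (6*s + 16)/6 = 6 + (16 + 6*s)/6 = 6 + (8/3 + s) = 26/3 + s)
N(y, u) = 3*y
(E(2) + N(7, 13))**2 = ((26/3 + 2) + 3*7)**2 = (32/3 + 21)**2 = (95/3)**2 = 9025/9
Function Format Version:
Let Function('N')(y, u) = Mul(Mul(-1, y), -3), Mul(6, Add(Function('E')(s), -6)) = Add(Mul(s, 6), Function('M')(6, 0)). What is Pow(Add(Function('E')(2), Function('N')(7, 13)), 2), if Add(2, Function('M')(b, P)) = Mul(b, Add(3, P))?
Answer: Rational(9025, 9) ≈ 1002.8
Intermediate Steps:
Function('M')(b, P) = Add(-2, Mul(b, Add(3, P)))
Function('E')(s) = Add(Rational(26, 3), s) (Function('E')(s) = Add(6, Mul(Rational(1, 6), Add(Mul(s, 6), Add(-2, Mul(3, 6), Mul(0, 6))))) = Add(6, Mul(Rational(1, 6), Add(Mul(6, s), Add(-2, 18, 0)))) = Add(6, Mul(Rational(1, 6), Add(Mul(6, s), 16))) = Add(6, Mul(Rational(1, 6), Add(16, Mul(6, s)))) = Add(6, Add(Rational(8, 3), s)) = Add(Rational(26, 3), s))
Function('N')(y, u) = Mul(3, y)
Pow(Add(Function('E')(2), Function('N')(7, 13)), 2) = Pow(Add(Add(Rational(26, 3), 2), Mul(3, 7)), 2) = Pow(Add(Rational(32, 3), 21), 2) = Pow(Rational(95, 3), 2) = Rational(9025, 9)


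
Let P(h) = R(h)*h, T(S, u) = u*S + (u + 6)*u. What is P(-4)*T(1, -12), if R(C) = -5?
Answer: 1200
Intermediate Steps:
T(S, u) = S*u + u*(6 + u) (T(S, u) = S*u + (6 + u)*u = S*u + u*(6 + u))
P(h) = -5*h
P(-4)*T(1, -12) = (-5*(-4))*(-12*(6 + 1 - 12)) = 20*(-12*(-5)) = 20*60 = 1200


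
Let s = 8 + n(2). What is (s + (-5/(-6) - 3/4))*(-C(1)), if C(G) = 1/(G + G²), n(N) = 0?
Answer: -97/24 ≈ -4.0417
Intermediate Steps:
s = 8 (s = 8 + 0 = 8)
(s + (-5/(-6) - 3/4))*(-C(1)) = (8 + (-5/(-6) - 3/4))*(-1/(1*(1 + 1))) = (8 + (-5*(-⅙) - 3*¼))*(-1/2) = (8 + (⅚ - ¾))*(-1/2) = (8 + 1/12)*(-1*½) = (97/12)*(-½) = -97/24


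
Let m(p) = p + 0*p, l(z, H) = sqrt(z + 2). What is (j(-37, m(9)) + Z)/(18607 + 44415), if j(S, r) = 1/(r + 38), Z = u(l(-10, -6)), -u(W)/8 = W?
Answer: 1/2962034 - 8*I*sqrt(2)/31511 ≈ 3.3761e-7 - 0.00035904*I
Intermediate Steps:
l(z, H) = sqrt(2 + z)
u(W) = -8*W
Z = -16*I*sqrt(2) (Z = -8*sqrt(2 - 10) = -16*I*sqrt(2) ≈ -22.627*I)
m(p) = p (m(p) = p + 0 = p)
j(S, r) = 1/(38 + r)
(j(-37, m(9)) + Z)/(18607 + 44415) = (1/(38 + 9) - 16*I*sqrt(2))/(18607 + 44415) = (1/47 - 16*I*sqrt(2))/63022 = (1/47 - 16*I*sqrt(2))*(1/63022) = 1/2962034 - 8*I*sqrt(2)/31511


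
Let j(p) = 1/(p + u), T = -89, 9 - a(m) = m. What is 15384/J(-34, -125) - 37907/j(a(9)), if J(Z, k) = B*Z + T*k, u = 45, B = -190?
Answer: -29996741391/17585 ≈ -1.7058e+6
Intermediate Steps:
a(m) = 9 - m
j(p) = 1/(45 + p) (j(p) = 1/(p + 45) = 1/(45 + p))
J(Z, k) = -190*Z - 89*k
15384/J(-34, -125) - 37907/j(a(9)) = 15384/(-190*(-34) - 89*(-125)) - (2046978 - 341163) = 15384/(6460 + 11125) - 37907/(1/(45 + (9 - 9))) = 15384/17585 - 37907/(1/(45 + 0)) = 15384*(1/17585) - 37907/(1/45) = 15384/17585 - 37907/1/45 = 15384/17585 - 37907*45 = 15384/17585 - 1705815 = -29996741391/17585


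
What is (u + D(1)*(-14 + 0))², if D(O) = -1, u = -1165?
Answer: 1324801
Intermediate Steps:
(u + D(1)*(-14 + 0))² = (-1165 - (-14 + 0))² = (-1165 - 1*(-14))² = (-1165 + 14)² = (-1151)² = 1324801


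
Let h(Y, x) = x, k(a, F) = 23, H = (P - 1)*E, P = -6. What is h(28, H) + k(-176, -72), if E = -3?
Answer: 44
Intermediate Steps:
H = 21 (H = (-6 - 1)*(-3) = -7*(-3) = 21)
h(28, H) + k(-176, -72) = 21 + 23 = 44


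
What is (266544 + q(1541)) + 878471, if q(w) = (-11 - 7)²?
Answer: 1145339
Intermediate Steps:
q(w) = 324 (q(w) = (-18)² = 324)
(266544 + q(1541)) + 878471 = (266544 + 324) + 878471 = 266868 + 878471 = 1145339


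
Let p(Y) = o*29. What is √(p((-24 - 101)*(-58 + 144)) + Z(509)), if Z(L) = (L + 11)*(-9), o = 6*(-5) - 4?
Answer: I*√5666 ≈ 75.273*I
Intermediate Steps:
o = -34 (o = -30 - 4 = -34)
p(Y) = -986 (p(Y) = -34*29 = -986)
Z(L) = -99 - 9*L (Z(L) = (11 + L)*(-9) = -99 - 9*L)
√(p((-24 - 101)*(-58 + 144)) + Z(509)) = √(-986 + (-99 - 9*509)) = √(-986 + (-99 - 4581)) = √(-986 - 4680) = √(-5666) = I*√5666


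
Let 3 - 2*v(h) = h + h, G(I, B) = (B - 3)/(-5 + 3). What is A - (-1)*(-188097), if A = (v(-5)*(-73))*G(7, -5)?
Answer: -189995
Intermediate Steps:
G(I, B) = 3/2 - B/2 (G(I, B) = (-3 + B)/(-2) = (-3 + B)*(-½) = 3/2 - B/2)
v(h) = 3/2 - h (v(h) = 3/2 - (h + h)/2 = 3/2 - h)
A = -1898 (A = ((3/2 - 1*(-5))*(-73))*(3/2 - ½*(-5)) = ((3/2 + 5)*(-73))*(3/2 + 5/2) = ((13/2)*(-73))*4 = -949/2*4 = -1898)
A - (-1)*(-188097) = -1898 - (-1)*(-188097) = -1898 - 1*188097 = -1898 - 188097 = -189995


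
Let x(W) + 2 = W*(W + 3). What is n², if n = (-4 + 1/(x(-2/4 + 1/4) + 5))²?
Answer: 303595776/1874161 ≈ 161.99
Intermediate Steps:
x(W) = -2 + W*(3 + W) (x(W) = -2 + W*(W + 3) = -2 + W*(3 + W))
n = 17424/1369 (n = (-4 + 1/((-2 + (-2/4 + 1/4)² + 3*(-2/4 + 1/4)) + 5))² = (-4 + 1/((-2 + (-2*¼ + 1*(¼))² + 3*(-2*¼ + 1*(¼))) + 5))² = (-4 + 1/((-2 + (-½ + ¼)² + 3*(-½ + ¼)) + 5))² = (-4 + 1/((-2 + (-¼)² + 3*(-¼)) + 5))² = (-4 + 1/((-2 + 1/16 - ¾) + 5))² = (-4 + 1/(-43/16 + 5))² = (-4 + 1/(37/16))² = (-4 + 16/37)² = (-132/37)² = 17424/1369 ≈ 12.728)
n² = (17424/1369)² = 303595776/1874161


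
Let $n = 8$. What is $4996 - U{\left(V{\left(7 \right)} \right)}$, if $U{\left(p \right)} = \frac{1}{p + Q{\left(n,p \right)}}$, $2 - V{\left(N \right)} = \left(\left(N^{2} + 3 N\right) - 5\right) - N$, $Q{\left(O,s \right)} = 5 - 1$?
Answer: $\frac{259793}{52} \approx 4996.0$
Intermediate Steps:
$Q{\left(O,s \right)} = 4$ ($Q{\left(O,s \right)} = 5 - 1 = 4$)
$V{\left(N \right)} = 7 - N^{2} - 2 N$ ($V{\left(N \right)} = 2 - \left(\left(\left(N^{2} + 3 N\right) - 5\right) - N\right) = 2 - \left(\left(-5 + N^{2} + 3 N\right) - N\right) = 2 - \left(-5 + N^{2} + 2 N\right) = 7 - N^{2} - 2 N$)
$U{\left(p \right)} = \frac{1}{4 + p}$ ($U{\left(p \right)} = \frac{1}{p + 4} = \frac{1}{4 + p}$)
$4996 - U{\left(V{\left(7 \right)} \right)} = 4996 - \frac{1}{4 - 56} = 4996 - \frac{1}{-52} = 4996 - - \frac{1}{52} = 4996 + \frac{1}{52} = \frac{259793}{52}$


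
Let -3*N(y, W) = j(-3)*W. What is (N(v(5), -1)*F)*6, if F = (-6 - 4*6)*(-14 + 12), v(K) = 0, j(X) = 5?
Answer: 600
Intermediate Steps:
F = 60 (F = (-6 - 24)*(-2) = -30*(-2) = 60)
N(y, W) = -5*W/3
(N(v(5), -1)*F)*6 = (-5/3*(-1)*60)*6 = ((5/3)*60)*6 = 100*6 = 600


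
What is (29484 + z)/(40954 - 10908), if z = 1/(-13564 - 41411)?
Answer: 1620882899/1651778850 ≈ 0.98130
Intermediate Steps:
z = -1/54975 (z = 1/(-54975) = -1/54975 ≈ -1.8190e-5)
(29484 + z)/(40954 - 10908) = (29484 - 1/54975)/(40954 - 10908) = (1620882899/54975)/30046 = (1620882899/54975)*(1/30046) = 1620882899/1651778850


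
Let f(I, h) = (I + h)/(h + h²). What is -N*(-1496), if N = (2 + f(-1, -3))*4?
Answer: 23936/3 ≈ 7978.7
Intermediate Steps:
f(I, h) = (I + h)/(h + h²)
N = 16/3 (N = (2 + (-1 - 3)/((-3)*(1 - 3)))*4 = (2 - ⅓*(-4)/(-2))*4 = (2 - ⅓*(-½)*(-4))*4 = (2 - ⅔)*4 = (4/3)*4 = 16/3 ≈ 5.3333)
-N*(-1496) = -1*16/3*(-1496) = -16/3*(-1496) = 23936/3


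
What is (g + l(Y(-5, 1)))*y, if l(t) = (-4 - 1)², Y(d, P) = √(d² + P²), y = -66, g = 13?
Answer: -2508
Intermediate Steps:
Y(d, P) = √(P² + d²)
l(t) = 25 (l(t) = (-5)² = 25)
(g + l(Y(-5, 1)))*y = (13 + 25)*(-66) = 38*(-66) = -2508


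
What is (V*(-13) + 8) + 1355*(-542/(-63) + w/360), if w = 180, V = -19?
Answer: 1586315/126 ≈ 12590.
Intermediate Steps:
(V*(-13) + 8) + 1355*(-542/(-63) + w/360) = (-19*(-13) + 8) + 1355*(-542/(-63) + 180/360) = (247 + 8) + 1355*(-542*(-1/63) + 180*(1/360)) = 255 + 1355*(542/63 + ½) = 255 + 1355*(1147/126) = 255 + 1554185/126 = 1586315/126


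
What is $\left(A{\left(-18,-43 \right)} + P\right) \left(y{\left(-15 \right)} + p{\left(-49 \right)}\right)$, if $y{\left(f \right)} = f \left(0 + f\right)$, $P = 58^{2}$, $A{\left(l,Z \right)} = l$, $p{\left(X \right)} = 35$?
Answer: $869960$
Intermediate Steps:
$P = 3364$
$y{\left(f \right)} = f^{2}$ ($y{\left(f \right)} = f f = f^{2}$)
$\left(A{\left(-18,-43 \right)} + P\right) \left(y{\left(-15 \right)} + p{\left(-49 \right)}\right) = \left(-18 + 3364\right) \left(\left(-15\right)^{2} + 35\right) = 3346 \left(225 + 35\right) = 3346 \cdot 260 = 869960$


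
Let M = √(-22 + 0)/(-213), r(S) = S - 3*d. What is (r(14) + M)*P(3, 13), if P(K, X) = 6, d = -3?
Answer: 138 - 2*I*√22/71 ≈ 138.0 - 0.13212*I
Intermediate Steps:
r(S) = 9 + S (r(S) = S - 3*(-3) = S + 9 = 9 + S)
M = -I*√22/213 (M = √(-22)*(-1/213) = (I*√22)*(-1/213) = -I*√22/213 ≈ -0.022021*I)
(r(14) + M)*P(3, 13) = ((9 + 14) - I*√22/213)*6 = (23 - I*√22/213)*6 = 138 - 2*I*√22/71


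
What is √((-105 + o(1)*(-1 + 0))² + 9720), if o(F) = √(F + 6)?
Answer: √(20752 + 210*√7) ≈ 145.97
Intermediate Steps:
o(F) = √(6 + F)
√((-105 + o(1)*(-1 + 0))² + 9720) = √((-105 + √(6 + 1)*(-1 + 0))² + 9720) = √((-105 + √7*(-1))² + 9720) = √((-105 - √7)² + 9720) = √(9720 + (-105 - √7)²)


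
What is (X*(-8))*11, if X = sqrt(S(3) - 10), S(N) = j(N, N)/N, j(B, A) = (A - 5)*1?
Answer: -352*I*sqrt(6)/3 ≈ -287.41*I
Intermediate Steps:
j(B, A) = -5 + A (j(B, A) = (-5 + A)*1 = -5 + A)
S(N) = (-5 + N)/N
X = 4*I*sqrt(6)/3 (X = sqrt((-5 + 3)/3 - 10) = sqrt((1/3)*(-2) - 10) = sqrt(-2/3 - 10) = sqrt(-32/3) = 4*I*sqrt(6)/3 ≈ 3.266*I)
(X*(-8))*11 = ((4*I*sqrt(6)/3)*(-8))*11 = -32*I*sqrt(6)/3*11 = -352*I*sqrt(6)/3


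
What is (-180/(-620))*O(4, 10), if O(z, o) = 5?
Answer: 45/31 ≈ 1.4516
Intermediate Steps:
(-180/(-620))*O(4, 10) = -180/(-620)*5 = -180*(-1/620)*5 = (9/31)*5 = 45/31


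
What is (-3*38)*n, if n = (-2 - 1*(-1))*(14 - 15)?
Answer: -114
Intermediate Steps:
n = 1 (n = (-2 + 1)*(-1) = -1*(-1) = 1)
(-3*38)*n = -3*38*1 = -114*1 = -114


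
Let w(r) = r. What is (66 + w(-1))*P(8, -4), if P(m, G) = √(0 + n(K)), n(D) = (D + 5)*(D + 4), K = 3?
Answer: 130*√14 ≈ 486.42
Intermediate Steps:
n(D) = (4 + D)*(5 + D) (n(D) = (5 + D)*(4 + D) = (4 + D)*(5 + D))
P(m, G) = 2*√14 (P(m, G) = √(0 + (20 + 3² + 9*3)) = √(0 + (20 + 9 + 27)) = √(0 + 56) = √56 = 2*√14)
(66 + w(-1))*P(8, -4) = (66 - 1)*(2*√14) = 65*(2*√14) = 130*√14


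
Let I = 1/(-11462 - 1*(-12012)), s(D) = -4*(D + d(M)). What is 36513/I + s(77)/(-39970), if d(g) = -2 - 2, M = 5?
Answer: 401341767896/19985 ≈ 2.0082e+7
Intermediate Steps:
d(g) = -4
s(D) = 16 - 4*D (s(D) = -4*(D - 4) = -4*(-4 + D) = 16 - 4*D)
I = 1/550 (I = 1/(-11462 + 12012) = 1/550 ≈ 0.0018182)
36513/I + s(77)/(-39970) = 36513/(1/550) + (16 - 4*77)/(-39970) = 36513*550 + (16 - 308)*(-1/39970) = 20082150 - 292*(-1/39970) = 20082150 + 146/19985 = 401341767896/19985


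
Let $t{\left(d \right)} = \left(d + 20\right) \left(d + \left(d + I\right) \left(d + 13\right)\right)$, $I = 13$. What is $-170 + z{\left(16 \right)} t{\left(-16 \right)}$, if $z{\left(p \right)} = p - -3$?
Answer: $-702$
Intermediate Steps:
$z{\left(p \right)} = 3 + p$ ($z{\left(p \right)} = p + 3 = 3 + p$)
$t{\left(d \right)} = \left(20 + d\right) \left(d + \left(13 + d\right)^{2}\right)$ ($t{\left(d \right)} = \left(d + 20\right) \left(d + \left(d + 13\right) \left(d + 13\right)\right) = \left(20 + d\right) \left(d + \left(13 + d\right) \left(13 + d\right)\right) = \left(20 + d\right) \left(d + \left(13 + d\right)^{2}\right)$)
$-170 + z{\left(16 \right)} t{\left(-16 \right)} = -170 + \left(3 + 16\right) \left(3380 + \left(-16\right)^{3} + 47 \left(-16\right)^{2} + 709 \left(-16\right)\right) = -170 + 19 \left(3380 - 4096 + 47 \cdot 256 - 11344\right) = -170 + 19 \left(3380 - 4096 + 12032 - 11344\right) = -170 + 19 \left(-28\right) = -170 - 532 = -702$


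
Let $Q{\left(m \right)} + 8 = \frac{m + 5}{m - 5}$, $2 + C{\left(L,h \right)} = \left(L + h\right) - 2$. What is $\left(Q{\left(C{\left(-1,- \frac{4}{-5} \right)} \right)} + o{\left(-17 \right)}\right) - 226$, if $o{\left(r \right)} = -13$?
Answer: $- \frac{5683}{23} \approx -247.09$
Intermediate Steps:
$C{\left(L,h \right)} = -4 + L + h$ ($C{\left(L,h \right)} = -2 - \left(2 - L - h\right) = -2 + \left(-2 + L + h\right) = -4 + L + h$)
$Q{\left(m \right)} = -8 + \frac{5 + m}{-5 + m}$ ($Q{\left(m \right)} = -8 + \frac{m + 5}{m - 5} = -8 + \frac{5 + m}{-5 + m}$)
$\left(Q{\left(C{\left(-1,- \frac{4}{-5} \right)} \right)} + o{\left(-17 \right)}\right) - 226 = \left(\frac{45 - 7 \left(-4 - 1 - \frac{4}{-5}\right)}{-5 - \left(5 - \frac{4}{5}\right)} - 13\right) - 226 = \left(\frac{45 - 7 \left(-4 - 1 - - \frac{4}{5}\right)}{-5 - \frac{21}{5}} - 13\right) - 226 = \left(\frac{45 - 7 \left(-4 - 1 + \frac{4}{5}\right)}{-5 - \frac{21}{5}} - 13\right) - 226 = \left(\frac{45 - - \frac{147}{5}}{-5 - \frac{21}{5}} - 13\right) - 226 = \left(\frac{45 + \frac{147}{5}}{- \frac{46}{5}} - 13\right) - 226 = \left(\left(- \frac{5}{46}\right) \frac{372}{5} - 13\right) - 226 = \left(- \frac{186}{23} - 13\right) - 226 = - \frac{485}{23} - 226 = - \frac{5683}{23}$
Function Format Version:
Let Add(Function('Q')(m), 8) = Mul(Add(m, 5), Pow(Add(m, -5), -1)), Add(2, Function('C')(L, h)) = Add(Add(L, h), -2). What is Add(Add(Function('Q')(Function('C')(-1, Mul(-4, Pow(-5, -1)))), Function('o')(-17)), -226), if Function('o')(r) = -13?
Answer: Rational(-5683, 23) ≈ -247.09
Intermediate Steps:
Function('C')(L, h) = Add(-4, L, h) (Function('C')(L, h) = Add(-2, Add(Add(L, h), -2)) = Add(-2, Add(-2, L, h)) = Add(-4, L, h))
Function('Q')(m) = Add(-8, Mul(Pow(Add(-5, m), -1), Add(5, m))) (Function('Q')(m) = Add(-8, Mul(Add(m, 5), Pow(Add(m, -5), -1))) = Add(-8, Mul(Add(5, m), Pow(Add(-5, m), -1))) = Add(-8, Mul(Pow(Add(-5, m), -1), Add(5, m))))
Add(Add(Function('Q')(Function('C')(-1, Mul(-4, Pow(-5, -1)))), Function('o')(-17)), -226) = Add(Add(Mul(Pow(Add(-5, Add(-4, -1, Mul(-4, Pow(-5, -1)))), -1), Add(45, Mul(-7, Add(-4, -1, Mul(-4, Pow(-5, -1)))))), -13), -226) = Add(Add(Mul(Pow(Add(-5, Add(-4, -1, Mul(-4, Rational(-1, 5)))), -1), Add(45, Mul(-7, Add(-4, -1, Mul(-4, Rational(-1, 5)))))), -13), -226) = Add(Add(Mul(Pow(Add(-5, Add(-4, -1, Rational(4, 5))), -1), Add(45, Mul(-7, Add(-4, -1, Rational(4, 5))))), -13), -226) = Add(Add(Mul(Pow(Add(-5, Rational(-21, 5)), -1), Add(45, Mul(-7, Rational(-21, 5)))), -13), -226) = Add(Add(Mul(Pow(Rational(-46, 5), -1), Add(45, Rational(147, 5))), -13), -226) = Add(Add(Mul(Rational(-5, 46), Rational(372, 5)), -13), -226) = Add(Add(Rational(-186, 23), -13), -226) = Add(Rational(-485, 23), -226) = Rational(-5683, 23)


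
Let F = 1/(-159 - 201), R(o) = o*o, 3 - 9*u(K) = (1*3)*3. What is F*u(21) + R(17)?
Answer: 156061/540 ≈ 289.00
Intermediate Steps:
u(K) = -⅔ (u(K) = ⅓ - 1*3*3/9 = ⅓ - 3/3 = ⅓ - ⅑*9 = ⅓ - 1 = -⅔)
R(o) = o²
F = -1/360 (F = 1/(-360) = -1/360 ≈ -0.0027778)
F*u(21) + R(17) = -1/360*(-⅔) + 17² = 1/540 + 289 = 156061/540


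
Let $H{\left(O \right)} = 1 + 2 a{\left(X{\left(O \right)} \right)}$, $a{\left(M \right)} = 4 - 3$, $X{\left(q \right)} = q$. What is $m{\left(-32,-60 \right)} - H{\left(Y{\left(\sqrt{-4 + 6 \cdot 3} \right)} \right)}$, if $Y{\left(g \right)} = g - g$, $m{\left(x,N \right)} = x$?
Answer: $-35$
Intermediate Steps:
$a{\left(M \right)} = 1$
$Y{\left(g \right)} = 0$
$H{\left(O \right)} = 3$ ($H{\left(O \right)} = 1 + 2 \cdot 1 = 1 + 2 = 3$)
$m{\left(-32,-60 \right)} - H{\left(Y{\left(\sqrt{-4 + 6 \cdot 3} \right)} \right)} = -32 - 3 = -35$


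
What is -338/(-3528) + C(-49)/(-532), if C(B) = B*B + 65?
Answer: -152147/33516 ≈ -4.5395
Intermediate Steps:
C(B) = 65 + B² (C(B) = B² + 65 = 65 + B²)
-338/(-3528) + C(-49)/(-532) = -338/(-3528) + (65 + (-49)²)/(-532) = -338*(-1/3528) + (65 + 2401)*(-1/532) = 169/1764 + 2466*(-1/532) = 169/1764 - 1233/266 = -152147/33516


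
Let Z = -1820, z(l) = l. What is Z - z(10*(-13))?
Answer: -1690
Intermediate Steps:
Z - z(10*(-13)) = -1820 - 10*(-13) = -1820 - 1*(-130) = -1820 + 130 = -1690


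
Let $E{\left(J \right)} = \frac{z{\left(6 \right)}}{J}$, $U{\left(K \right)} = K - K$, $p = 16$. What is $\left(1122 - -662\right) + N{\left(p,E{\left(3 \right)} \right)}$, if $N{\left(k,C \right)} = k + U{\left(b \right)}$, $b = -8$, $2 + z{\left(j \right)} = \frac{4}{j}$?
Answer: $1800$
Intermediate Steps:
$z{\left(j \right)} = -2 + \frac{4}{j}$
$U{\left(K \right)} = 0$
$E{\left(J \right)} = - \frac{4}{3 J}$ ($E{\left(J \right)} = \frac{-2 + \frac{4}{6}}{J} = \frac{-2 + 4 \cdot \frac{1}{6}}{J} = \frac{-2 + \frac{2}{3}}{J} = - \frac{4}{3 J}$)
$N{\left(k,C \right)} = k$ ($N{\left(k,C \right)} = k + 0 = k$)
$\left(1122 - -662\right) + N{\left(p,E{\left(3 \right)} \right)} = \left(1122 - -662\right) + 16 = \left(1122 + 662\right) + 16 = 1784 + 16 = 1800$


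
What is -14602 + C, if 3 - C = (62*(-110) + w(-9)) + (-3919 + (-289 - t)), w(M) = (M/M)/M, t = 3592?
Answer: 190/9 ≈ 21.111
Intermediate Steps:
w(M) = 1/M
C = 131608/9 (C = 3 - ((62*(-110) + 1/(-9)) + (-3919 + (-289 - 1*3592))) = 3 - ((-6820 - ⅑) + (-3919 + (-289 - 3592))) = 3 - (-61381/9 + (-3919 - 3881)) = 3 - (-61381/9 - 7800) = 3 - 1*(-131581/9) = 3 + 131581/9 = 131608/9 ≈ 14623.)
-14602 + C = -14602 + 131608/9 = 190/9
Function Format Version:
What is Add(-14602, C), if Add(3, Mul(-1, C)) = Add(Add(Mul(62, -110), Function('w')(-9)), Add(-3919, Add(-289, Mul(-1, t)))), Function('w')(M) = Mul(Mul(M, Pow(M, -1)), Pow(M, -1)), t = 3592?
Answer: Rational(190, 9) ≈ 21.111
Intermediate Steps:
Function('w')(M) = Pow(M, -1) (Function('w')(M) = Mul(1, Pow(M, -1)) = Pow(M, -1))
C = Rational(131608, 9) (C = Add(3, Mul(-1, Add(Add(Mul(62, -110), Pow(-9, -1)), Add(-3919, Add(-289, Mul(-1, 3592)))))) = Add(3, Mul(-1, Add(Add(-6820, Rational(-1, 9)), Add(-3919, Add(-289, -3592))))) = Add(3, Mul(-1, Add(Rational(-61381, 9), Add(-3919, -3881)))) = Add(3, Mul(-1, Add(Rational(-61381, 9), -7800))) = Add(3, Mul(-1, Rational(-131581, 9))) = Add(3, Rational(131581, 9)) = Rational(131608, 9) ≈ 14623.)
Add(-14602, C) = Add(-14602, Rational(131608, 9)) = Rational(190, 9)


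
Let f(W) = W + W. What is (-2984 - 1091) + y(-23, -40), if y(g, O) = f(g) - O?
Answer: -4081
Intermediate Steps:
f(W) = 2*W
y(g, O) = -O + 2*g (y(g, O) = 2*g - O = -O + 2*g)
(-2984 - 1091) + y(-23, -40) = (-2984 - 1091) + (-1*(-40) + 2*(-23)) = -4075 + (40 - 46) = -4075 - 6 = -4081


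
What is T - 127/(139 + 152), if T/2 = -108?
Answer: -62983/291 ≈ -216.44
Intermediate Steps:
T = -216 (T = 2*(-108) = -216)
T - 127/(139 + 152) = -216 - 127/(139 + 152) = -216 - 127/291 = -62983/291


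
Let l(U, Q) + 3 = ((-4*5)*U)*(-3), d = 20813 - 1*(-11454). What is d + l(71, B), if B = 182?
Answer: 36524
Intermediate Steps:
d = 32267 (d = 20813 + 11454 = 32267)
l(U, Q) = -3 + 60*U (l(U, Q) = -3 + ((-4*5)*U)*(-3) = -3 - 20*U*(-3) = -3 + 60*U)
d + l(71, B) = 32267 + (-3 + 60*71) = 32267 + (-3 + 4260) = 32267 + 4257 = 36524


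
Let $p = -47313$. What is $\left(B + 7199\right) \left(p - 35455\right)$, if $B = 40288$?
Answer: $-3930404016$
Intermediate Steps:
$\left(B + 7199\right) \left(p - 35455\right) = \left(40288 + 7199\right) \left(-47313 - 35455\right) = 47487 \left(-82768\right) = -3930404016$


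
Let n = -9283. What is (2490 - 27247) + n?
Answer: -34040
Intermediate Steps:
(2490 - 27247) + n = (2490 - 27247) - 9283 = -24757 - 9283 = -34040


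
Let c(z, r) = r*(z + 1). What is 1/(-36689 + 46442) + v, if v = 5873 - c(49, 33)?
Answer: 41186920/9753 ≈ 4223.0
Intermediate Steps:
c(z, r) = r*(1 + z)
v = 4223 (v = 5873 - 33*(1 + 49) = 5873 - 33*50 = 5873 - 1*1650 = 5873 - 1650 = 4223)
1/(-36689 + 46442) + v = 1/(-36689 + 46442) + 4223 = 1/9753 + 4223 = 41186920/9753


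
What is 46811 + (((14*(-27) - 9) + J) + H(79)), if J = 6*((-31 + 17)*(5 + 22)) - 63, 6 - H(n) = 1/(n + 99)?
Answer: 7849621/178 ≈ 44099.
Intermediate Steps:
H(n) = 6 - 1/(99 + n) (H(n) = 6 - 1/(n + 99) = 6 - 1/(99 + n))
J = -2331 (J = 6*(-14*27) - 63 = 6*(-378) - 63 = -2268 - 63 = -2331)
46811 + (((14*(-27) - 9) + J) + H(79)) = 46811 + (((14*(-27) - 9) - 2331) + (593 + 6*79)/(99 + 79)) = 46811 + (((-378 - 9) - 2331) + (593 + 474)/178) = 46811 + ((-387 - 2331) + (1/178)*1067) = 46811 + (-2718 + 1067/178) = 46811 - 482737/178 = 7849621/178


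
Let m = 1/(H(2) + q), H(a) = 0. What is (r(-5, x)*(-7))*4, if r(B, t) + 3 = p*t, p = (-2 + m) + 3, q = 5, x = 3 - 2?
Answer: 252/5 ≈ 50.400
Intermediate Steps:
x = 1
m = ⅕ (m = 1/(0 + 5) = 1/5 = ⅕ ≈ 0.20000)
p = 6/5 (p = (-2 + ⅕) + 3 = -9/5 + 3 = 6/5 ≈ 1.2000)
r(B, t) = -3 + 6*t/5
(r(-5, x)*(-7))*4 = ((-3 + (6/5)*1)*(-7))*4 = ((-3 + 6/5)*(-7))*4 = -9/5*(-7)*4 = (63/5)*4 = 252/5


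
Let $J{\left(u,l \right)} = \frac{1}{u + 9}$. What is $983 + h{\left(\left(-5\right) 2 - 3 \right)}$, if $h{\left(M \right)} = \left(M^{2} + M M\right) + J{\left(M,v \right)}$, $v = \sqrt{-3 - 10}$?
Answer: $\frac{5283}{4} \approx 1320.8$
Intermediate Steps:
$v = i \sqrt{13}$ ($v = \sqrt{-3 - 10} = \sqrt{-13} = i \sqrt{13} \approx 3.6056 i$)
$J{\left(u,l \right)} = \frac{1}{9 + u}$
$h{\left(M \right)} = \frac{1}{9 + M} + 2 M^{2}$ ($h{\left(M \right)} = \left(M^{2} + M M\right) + \frac{1}{9 + M} = \left(M^{2} + M^{2}\right) + \frac{1}{9 + M} = 2 M^{2} + \frac{1}{9 + M} = \frac{1}{9 + M} + 2 M^{2}$)
$983 + h{\left(\left(-5\right) 2 - 3 \right)} = 983 + \frac{1 + 2 \left(\left(-5\right) 2 - 3\right)^{2} \left(9 - 13\right)}{9 - 13} = 983 + \frac{1 + 2 \left(-10 - 3\right)^{2} \left(9 - 13\right)}{9 - 13} = 983 + \frac{1 + 2 \left(-13\right)^{2} \left(9 - 13\right)}{9 - 13} = 983 + \frac{1 + 2 \cdot 169 \left(-4\right)}{-4} = 983 - \frac{1 - 1352}{4} = 983 - - \frac{1351}{4} = 983 + \frac{1351}{4} = \frac{5283}{4}$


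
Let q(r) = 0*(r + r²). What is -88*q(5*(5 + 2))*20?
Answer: 0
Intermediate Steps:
q(r) = 0
-88*q(5*(5 + 2))*20 = -88*0*20 = 0*20 = 0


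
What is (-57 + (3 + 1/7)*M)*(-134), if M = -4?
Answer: 65258/7 ≈ 9322.6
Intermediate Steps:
(-57 + (3 + 1/7)*M)*(-134) = (-57 + (3 + 1/7)*(-4))*(-134) = (-57 + (3 + ⅐)*(-4))*(-134) = (-57 + (22/7)*(-4))*(-134) = (-57 - 88/7)*(-134) = -487/7*(-134) = 65258/7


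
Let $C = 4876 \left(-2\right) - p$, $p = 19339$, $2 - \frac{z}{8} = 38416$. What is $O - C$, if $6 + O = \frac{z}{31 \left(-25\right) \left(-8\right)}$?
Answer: $\frac{22502461}{775} \approx 29035.0$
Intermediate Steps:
$z = -307312$ ($z = 16 - 307328 = -307312$)
$C = -29091$ ($C = 4876 \left(-2\right) - 19339 = -9752 - 19339 = -29091$)
$O = - \frac{43064}{775}$ ($O = -6 - \frac{307312}{31 \left(-25\right) \left(-8\right)} = -6 - \frac{307312}{\left(-775\right) \left(-8\right)} = -6 - \frac{307312}{6200} = -6 - \frac{38414}{775} = - \frac{43064}{775} \approx -55.566$)
$O - C = - \frac{43064}{775} - -29091 = - \frac{43064}{775} + 29091 = \frac{22502461}{775}$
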